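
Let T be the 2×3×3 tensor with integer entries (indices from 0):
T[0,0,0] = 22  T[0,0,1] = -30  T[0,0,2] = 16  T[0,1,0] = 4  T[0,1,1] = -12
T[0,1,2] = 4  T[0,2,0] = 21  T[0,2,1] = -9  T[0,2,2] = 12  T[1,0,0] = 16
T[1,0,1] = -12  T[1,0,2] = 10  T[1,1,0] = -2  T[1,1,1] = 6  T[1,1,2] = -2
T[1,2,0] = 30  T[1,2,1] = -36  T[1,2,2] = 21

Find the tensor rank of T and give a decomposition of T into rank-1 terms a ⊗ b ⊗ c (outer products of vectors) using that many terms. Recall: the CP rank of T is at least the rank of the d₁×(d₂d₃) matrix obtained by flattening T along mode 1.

rank(T) = 2

Lower bound: in the mode-2 unfolding of T (rows indexed by j, columns by (i,k)) the 2×2 minor on rows j ∈ {0, 1}, columns (i,k) ∈ {(0,0), (0,1)} is det [[22, -30], [4, -12]] = -144 ≠ 0, so that unfolding has rank ≥ 2 and hence rank(T) ≥ 2 (CP rank is at least every unfolding rank, though it can be larger).
Upper bound: with S_k = T[:,:,k], the two rank-1 terms a₁b₁ᵀ, a₂b₂ᵀ are the rank-1 members of the pencil x·S₀ + y·S₁.
The 2×2 minor of x·S₀ + y·S₁ on rows {0,1}, columns {0,1} is −108·x² + 432·xy − 324·y² = (-108)·(x − 3·y)(x − y), vanishing at (x:y) = (3:1) and (1:1).
M₁ = 3·S₀ + S₁ = [[36, 0, 54], [36, 0, 54]] = 18·[1, 1][2, 0, 3]ᵀ and M₂ = S₀ + S₁ = [[-8, -8, 12], [4, 4, -6]] = (-2)·[2, -1][2, 2, -3]ᵀ, so take a₁ = [1, 1], b₁ = [2, 0, 3], a₂ = [2, -1], b₂ = [2, 2, -3].
Each slice is an integer combination of E₁ = a₁b₁ᵀ and E₂ = a₂b₂ᵀ: S₀ = 9·E₁ + E₂, S₁ = −9·E₁ − 3·E₂, S₂ = 6·E₁ + E₂; reading off coefficients, c₁ = [9, -9, 6] and c₂ = [1, -3, 1].
Hence T = [1, 1] ⊗ [2, 0, 3] ⊗ [9, -9, 6] + [2, -1] ⊗ [2, 2, -3] ⊗ [1, -3, 1], so rank(T) ≤ 2.
These bounds meet, so rank(T) = 2.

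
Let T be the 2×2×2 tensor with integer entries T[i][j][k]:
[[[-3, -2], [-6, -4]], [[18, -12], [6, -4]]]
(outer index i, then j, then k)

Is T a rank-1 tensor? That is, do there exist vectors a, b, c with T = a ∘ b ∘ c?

No

The mode-1 unfolding of T (rows indexed by i, columns by (j,k) = (0,0), (0,1), (1,0), (1,1)) is [[-3, -2, -6, -4], [18, -12, 6, -4]].
There the 2×2 minor on rows i ∈ {0, 1}, columns (j,k) ∈ {(0,0), (0,1)} is det [[-3, -2], [18, -12]] = 72 ≠ 0, so this unfolding has rank ≥ 2; CP rank is at least every unfolding rank, so rank(T) ≥ 2.
In particular rank(T) ≥ 2 > 1, so T is not rank-1.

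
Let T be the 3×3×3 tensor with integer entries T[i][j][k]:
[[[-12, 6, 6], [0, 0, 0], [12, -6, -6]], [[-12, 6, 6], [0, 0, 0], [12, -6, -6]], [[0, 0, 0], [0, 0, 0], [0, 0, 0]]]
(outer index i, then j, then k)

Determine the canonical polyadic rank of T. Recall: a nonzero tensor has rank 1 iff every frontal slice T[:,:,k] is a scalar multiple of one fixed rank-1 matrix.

Lower bound: T ≠ 0 (e.g. T[0,0,0] = -12), so rank(T) ≥ 1.
Upper bound: the mode-1 fibre T[:,0,0] = [-12, -12, 0] gives a = [1, 1, 0] (primitive direction); the mode-2 fibre T[0,:,0] = [-12, 0, 12] gives b = [1, 0, -1]; then c[k] = T[0,0,k] / (a[0]·b[0]) = [-12, 6, 6] / 1 = [-12, 6, 6].
Expanding [1, 1, 0] ⊗ [1, 0, -1] ⊗ [-12, 6, 6] reproduces all 27 entries of T, so T = [1, 1, 0] ⊗ [1, 0, -1] ⊗ [-12, 6, 6] and rank(T) ≤ 1.
These bounds meet, so rank(T) = 1.

1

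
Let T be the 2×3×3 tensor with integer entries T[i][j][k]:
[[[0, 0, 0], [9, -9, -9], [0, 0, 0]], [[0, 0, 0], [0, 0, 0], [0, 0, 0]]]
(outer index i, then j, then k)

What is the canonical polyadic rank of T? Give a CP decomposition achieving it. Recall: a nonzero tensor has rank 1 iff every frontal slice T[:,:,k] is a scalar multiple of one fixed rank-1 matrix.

Lower bound: T ≠ 0 (e.g. T[0,1,0] = 9), so rank(T) ≥ 1.
Upper bound: the mode-1 fibre T[:,1,0] = [9, 0] gives a = (1, 0) (primitive direction); the mode-2 fibre T[0,:,0] = [0, 9, 0] gives b = (0, 1, 0); then c[k] = T[0,1,k] / (a[0]·b[1]) = [9, -9, -9] / 1 = (9, -9, -9).
Expanding (1, 0) ∘ (0, 1, 0) ∘ (9, -9, -9) reproduces all 18 entries of T, so T = (1, 0) ∘ (0, 1, 0) ∘ (9, -9, -9) and rank(T) ≤ 1.
These bounds meet, so rank(T) = 1.

rank(T) = 1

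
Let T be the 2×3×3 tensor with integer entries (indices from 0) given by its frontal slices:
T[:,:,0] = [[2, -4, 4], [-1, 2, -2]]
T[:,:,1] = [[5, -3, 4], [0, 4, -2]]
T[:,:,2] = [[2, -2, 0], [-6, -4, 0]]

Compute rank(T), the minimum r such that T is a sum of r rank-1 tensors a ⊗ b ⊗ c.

3

Lower bound: the mode-3 unfolding of T (rows indexed by k, columns by (i,j) = (0,0), (0,1), (0,2), (1,0), (1,1), (1,2)) is [[2, -4, 4, -1, 2, -2], [5, -3, 4, 0, 4, -2], [2, -2, 0, -6, -4, 0]].
There the 3×3 minor on rows k ∈ {0, 1, 2}, columns (i,j) ∈ {(0,0), (0,1), (0,2)} is det [[2, -4, 4], [5, -3, 4], [2, -2, 0]] = -32 ≠ 0, so this unfolding has rank ≥ 3; CP rank is at least every unfolding rank, so rank(T) ≥ 3. (This is only a lower bound: in general the CP rank may exceed every unfolding rank, so we still need to exhibit 3 rank-1 terms summing to T.)
Upper bound: T is a sum of 3 rank-1 terms, T = [1, 2] ⊗ [1, 1, 0] ⊗ [0, 1, -2] + [2, -1] ⊗ [1, -1, 1] ⊗ [2, 2, 0] + [2, -1] ⊗ [1, 0, 0] ⊗ [-1, 0, 2] (written with every a and b primitive with positive leading entry and the scale carried by c; CP decompositions are not unique, and this one is verified by expanding entrywise), so rank(T) ≤ 3.
These bounds meet, so rank(T) = 3.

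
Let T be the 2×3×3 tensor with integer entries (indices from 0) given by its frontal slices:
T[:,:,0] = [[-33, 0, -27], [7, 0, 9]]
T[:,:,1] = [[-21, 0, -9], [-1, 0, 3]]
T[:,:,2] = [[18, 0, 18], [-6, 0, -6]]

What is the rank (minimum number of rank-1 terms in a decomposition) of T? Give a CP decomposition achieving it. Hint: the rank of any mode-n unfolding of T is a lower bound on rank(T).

rank(T) = 2

Lower bound: the mode-1 unfolding of T (rows indexed by i, columns by (j,k) = (0,0), (0,1), (0,2), (1,0), (1,1), (1,2), (2,0), (2,1), (2,2)) is [[-33, -21, 18, 0, 0, 0, -27, -9, 18], [7, -1, -6, 0, 0, 0, 9, 3, -6]].
There the 2×2 minor on rows i ∈ {0, 1}, columns (j,k) ∈ {(0,0), (0,1)} is det [[-33, -21], [7, -1]] = 180 ≠ 0, so this unfolding has rank ≥ 2; CP rank is at least every unfolding rank, so rank(T) ≥ 2. (Flattening ranks never certify an upper bound on CP rank; for that we must actually write T with 2 rank-1 terms.)
Upper bound — finding two terms. Write S_k = T[:,:,k] for the frontal slices: S₀ = [[-33, 0, -27], [7, 0, 9]], S₁ = [[-21, 0, -9], [-1, 0, 3]], S₂ = [[18, 0, 18], [-6, 0, -6]].
If T = a₁ (x) b₁ (x) c₁ + a₂ (x) b₂ (x) c₂ then each S_k = c₁[k]·a₁b₁ᵀ + c₂[k]·a₂b₂ᵀ. S₀ and S₁ are linearly independent, so a₁b₁ᵀ and a₂b₂ᵀ must span the same plane of matrices: they are the rank-1 matrices of the form x·S₀ + y·S₁.
The 2×2 minor of x·S₀ + y·S₁ on rows {0,1}, columns {0,2} is −108·x² − 252·xy − 72·y² = (-36)·(x + 2·y)(3·x + y), vanishing at (x:y) = (2:-1) and (1:-3).
M₁ = 2·S₀ − S₁ = [[-45, 0, -45], [15, 0, 15]] = (-15)·(3, -1)(1, 0, 1)ᵀ and M₂ = S₀ − 3·S₁ = [[30, 0, 0], [10, 0, 0]] = 10·(3, 1)(1, 0, 0)ᵀ, so take a₁ = (3, -1), b₁ = (1, 0, 1), a₂ = (3, 1), b₂ = (1, 0, 0).
Each slice is an integer combination of E₁ = a₁b₁ᵀ and E₂ = a₂b₂ᵀ: S₀ = −9·E₁ − 2·E₂, S₁ = −3·E₁ − 4·E₂, S₂ = 6·E₁; reading off coefficients, c₁ = (-9, -3, 6) and c₂ = (-2, -4, 0).
Hence T = (3, -1) (x) (1, 0, 1) (x) (-9, -3, 6) + (3, 1) (x) (1, 0, 0) (x) (-2, -4, 0), so rank(T) ≤ 2.
These bounds meet, so rank(T) = 2.
Check entry T[0,0,1] = -21: (3)·(1)·(-3) + (3)·(1)·(-4) = -21.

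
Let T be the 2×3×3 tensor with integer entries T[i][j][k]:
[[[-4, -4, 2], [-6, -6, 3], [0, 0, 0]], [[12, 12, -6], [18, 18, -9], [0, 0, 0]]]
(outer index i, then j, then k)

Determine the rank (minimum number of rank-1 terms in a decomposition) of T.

1

Lower bound: T ≠ 0 (e.g. T[0,0,0] = -4), so rank(T) ≥ 1.
Upper bound: the mode-1 fibre T[:,0,0] = [-4, 12] gives a = [1, -3] (primitive direction); the mode-2 fibre T[0,:,0] = [-4, -6, 0] gives b = [2, 3, 0]; then c[k] = T[0,0,k] / (a[0]·b[0]) = [-4, -4, 2] / 2 = [-2, -2, 1].
Expanding [1, -3] ⊗ [2, 3, 0] ⊗ [-2, -2, 1] reproduces all 18 entries of T, so T = [1, -3] ⊗ [2, 3, 0] ⊗ [-2, -2, 1] and rank(T) ≤ 1.
These bounds meet, so rank(T) = 1.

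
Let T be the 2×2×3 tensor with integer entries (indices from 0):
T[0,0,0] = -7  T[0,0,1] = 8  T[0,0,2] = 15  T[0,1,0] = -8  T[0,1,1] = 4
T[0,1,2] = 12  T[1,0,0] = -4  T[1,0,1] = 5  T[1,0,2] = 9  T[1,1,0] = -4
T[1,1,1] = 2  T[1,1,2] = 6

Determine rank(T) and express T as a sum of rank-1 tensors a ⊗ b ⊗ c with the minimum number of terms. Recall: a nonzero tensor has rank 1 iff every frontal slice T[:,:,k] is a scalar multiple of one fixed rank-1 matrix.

Lower bound: the mode-3 unfolding of T (rows indexed by k, columns by (i,j) = (0,0), (0,1), (1,0), (1,1)) is [[-7, -8, -4, -4], [8, 4, 5, 2], [15, 12, 9, 6]].
There the 2×2 minor on rows k ∈ {0, 1}, columns (i,j) ∈ {(0,0), (0,1)} is det [[-7, -8], [8, 4]] = 36 ≠ 0, so this unfolding has rank ≥ 2; CP rank is at least every unfolding rank, so rank(T) ≥ 2. (Unfolding ranks only ever bound the CP rank from below — rank(T) can be strictly larger than all of them — so the matching upper bound has to come from an explicit 2-term decomposition.)
Upper bound — finding two terms. Write S_k = T[:,:,k] for the frontal slices: S₀ = [[-7, -8], [-4, -4]], S₁ = [[8, 4], [5, 2]], S₂ = [[15, 12], [9, 6]].
If T = a₁ ⊗ b₁ ⊗ c₁ + a₂ ⊗ b₂ ⊗ c₂ then each S_k = c₁[k]·a₁b₁ᵀ + c₂[k]·a₂b₂ᵀ. S₀ and S₁ are linearly independent, so a₁b₁ᵀ and a₂b₂ᵀ must span the same plane of matrices: they are the rank-1 matrices of the form x·S₀ + y·S₁.
det(x·S₀ + y·S₁) is −4·x² + 10·xy − 4·y² = (-2)·(x − 2·y)(2·x − y), vanishing at (x:y) = (2:1) and (1:2).
M₁ = 2·S₀ + S₁ = [[-6, -12], [-3, -6]] = (-3)·(2, 1)(1, 2)ᵀ and M₂ = S₀ + 2·S₁ = [[9, 0], [6, 0]] = 3·(3, 2)(1, 0)ᵀ, so take a₁ = (2, 1), b₁ = (1, 2), a₂ = (3, 2), b₂ = (1, 0).
Each slice is an integer combination of E₁ = a₁b₁ᵀ and E₂ = a₂b₂ᵀ: S₀ = −2·E₁ − E₂, S₁ = E₁ + 2·E₂, S₂ = 3·E₁ + 3·E₂; reading off coefficients, c₁ = (-2, 1, 3) and c₂ = (-1, 2, 3).
Hence T = (2, 1) ⊗ (1, 2) ⊗ (-2, 1, 3) + (3, 2) ⊗ (1, 0) ⊗ (-1, 2, 3), so rank(T) ≤ 2.
These bounds meet, so rank(T) = 2.
Check entry T[1,1,1] = 2: (1)·(2)·(1) + (2)·(0)·(2) = 2.

rank(T) = 2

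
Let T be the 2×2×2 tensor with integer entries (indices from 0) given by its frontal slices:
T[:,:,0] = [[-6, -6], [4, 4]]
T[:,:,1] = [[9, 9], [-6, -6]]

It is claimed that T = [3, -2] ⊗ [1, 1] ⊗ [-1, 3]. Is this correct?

No

Reconstruct entry (0,0,0) from the claimed factors: Σₗ aₗ[0]bₗ[0]cₗ[0] = (3)·(1)·(-1) = -3, but T[0,0,0] = -6. The claim is false.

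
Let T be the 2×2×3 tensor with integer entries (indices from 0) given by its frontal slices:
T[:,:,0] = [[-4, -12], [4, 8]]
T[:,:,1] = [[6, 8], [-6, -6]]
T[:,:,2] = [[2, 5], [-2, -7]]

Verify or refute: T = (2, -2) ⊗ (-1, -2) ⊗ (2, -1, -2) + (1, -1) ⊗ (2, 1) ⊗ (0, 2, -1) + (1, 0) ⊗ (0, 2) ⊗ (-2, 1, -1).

Yes

Reconstruct entrywise from the claimed factors. For example, T[1,1,0] = 8 and Σₗ aₗ[1]bₗ[1]cₗ[0] = (-2)·(-2)·(2) + (-1)·(1)·(0) + (0)·(2)·(-2) = 8; checking all 12 entries, every one matches. The claim holds.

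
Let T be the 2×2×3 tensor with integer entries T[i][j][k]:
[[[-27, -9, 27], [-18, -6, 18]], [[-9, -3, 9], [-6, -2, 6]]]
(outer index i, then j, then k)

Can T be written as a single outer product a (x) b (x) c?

Yes

If T = a (x) b (x) c then every fibre of T is a multiple of the corresponding factor, so read the factors off the fibres through the nonzero entry T[0,0,0] = -27.
The mode-1 fibre T[:,0,0] = [-27, -9] gives a = [3, 1] (primitive direction); the mode-2 fibre T[0,:,0] = [-27, -18] gives b = [3, 2]; then c[k] = T[0,0,k] / (a[0]·b[0]) = [-27, -9, 27] / 9 = [-3, -1, 3].
Expanding [3, 1] (x) [3, 2] (x) [-3, -1, 3] reproduces all 12 entries of T, so T = [3, 1] (x) [3, 2] (x) [-3, -1, 3] and rank(T) ≤ 1.
Equivalently every frontal slice T[:,:,k] is c[k] times the rank-1 matrix [3, 1] (x) [3, 2]. So T has rank 1 (it is nonzero).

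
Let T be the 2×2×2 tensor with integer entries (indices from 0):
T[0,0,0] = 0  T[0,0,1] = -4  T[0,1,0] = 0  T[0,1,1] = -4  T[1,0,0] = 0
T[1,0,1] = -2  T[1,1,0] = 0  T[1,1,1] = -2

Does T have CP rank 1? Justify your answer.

If T = a ∘ b ∘ c then every fibre of T is a multiple of the corresponding factor, so read the factors off the fibres through the nonzero entry T[0,0,1] = -4.
The mode-1 fibre T[:,0,1] = [-4, -2] gives a = (2, 1) (primitive direction); the mode-2 fibre T[0,:,1] = [-4, -4] gives b = (1, 1); then c[k] = T[0,0,k] / (a[0]·b[0]) = [0, -4] / 2 = (0, -2).
Expanding (2, 1) ∘ (1, 1) ∘ (0, -2) reproduces all 8 entries of T, so T = (2, 1) ∘ (1, 1) ∘ (0, -2) and rank(T) ≤ 1.
Equivalently every frontal slice T[:,:,k] is c[k] times the rank-1 matrix (2, 1) ∘ (1, 1). So T has rank 1 (it is nonzero).

Yes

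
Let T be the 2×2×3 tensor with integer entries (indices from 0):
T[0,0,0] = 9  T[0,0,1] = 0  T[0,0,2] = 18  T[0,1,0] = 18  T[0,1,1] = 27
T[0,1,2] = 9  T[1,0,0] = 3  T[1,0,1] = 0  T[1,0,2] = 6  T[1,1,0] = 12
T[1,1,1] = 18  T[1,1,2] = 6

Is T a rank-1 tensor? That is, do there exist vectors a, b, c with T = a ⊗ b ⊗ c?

No

The mode-3 unfolding of T (rows indexed by k, columns by (i,j) = (0,0), (0,1), (1,0), (1,1)) is [[9, 18, 3, 12], [0, 27, 0, 18], [18, 9, 6, 6]].
There the 2×2 minor on rows k ∈ {0, 1}, columns (i,j) ∈ {(0,0), (0,1)} is det [[9, 18], [0, 27]] = 243 ≠ 0, so this unfolding has rank ≥ 2; CP rank is at least every unfolding rank, so rank(T) ≥ 2.
In particular rank(T) ≥ 2 > 1, so T is not rank-1.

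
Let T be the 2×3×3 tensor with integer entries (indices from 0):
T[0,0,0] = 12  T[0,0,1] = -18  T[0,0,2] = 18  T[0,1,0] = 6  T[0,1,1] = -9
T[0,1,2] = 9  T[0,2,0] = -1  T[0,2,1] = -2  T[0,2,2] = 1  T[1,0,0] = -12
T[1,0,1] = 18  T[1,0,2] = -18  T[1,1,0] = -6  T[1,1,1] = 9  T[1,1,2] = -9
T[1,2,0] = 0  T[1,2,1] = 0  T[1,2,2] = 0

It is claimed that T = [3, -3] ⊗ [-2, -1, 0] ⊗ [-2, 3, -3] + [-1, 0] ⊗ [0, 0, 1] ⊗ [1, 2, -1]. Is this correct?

Reconstruct entrywise from the claimed factors. For example, T[0,1,2] = 9 and Σₗ aₗ[0]bₗ[1]cₗ[2] = (3)·(-1)·(-3) + (-1)·(0)·(-1) = 9; checking all 18 entries, every one matches. The claim holds.

Yes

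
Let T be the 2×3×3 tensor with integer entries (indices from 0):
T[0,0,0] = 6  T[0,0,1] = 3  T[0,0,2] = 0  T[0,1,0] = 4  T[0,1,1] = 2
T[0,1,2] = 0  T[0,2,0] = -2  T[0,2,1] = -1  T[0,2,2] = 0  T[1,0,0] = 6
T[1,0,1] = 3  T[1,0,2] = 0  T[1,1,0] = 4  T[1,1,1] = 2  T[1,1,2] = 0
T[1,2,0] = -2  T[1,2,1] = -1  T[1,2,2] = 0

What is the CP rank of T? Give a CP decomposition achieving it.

Lower bound: T ≠ 0 (e.g. T[0,0,0] = 6), so rank(T) ≥ 1.
Upper bound: if T = a ⊗ b ⊗ c then every fibre of T is a multiple of the corresponding factor, so read the factors off the fibres through the nonzero entry T[0,0,0] = 6.
The mode-1 fibre T[:,0,0] = [6, 6] gives a = (1, 1) (primitive direction); the mode-2 fibre T[0,:,0] = [6, 4, -2] gives b = (3, 2, -1); then c[k] = T[0,0,k] / (a[0]·b[0]) = [6, 3, 0] / 3 = (2, 1, 0).
Expanding (1, 1) ⊗ (3, 2, -1) ⊗ (2, 1, 0) reproduces all 18 entries of T, so T = (1, 1) ⊗ (3, 2, -1) ⊗ (2, 1, 0) and rank(T) ≤ 1.
These bounds meet, so rank(T) = 1.

rank(T) = 1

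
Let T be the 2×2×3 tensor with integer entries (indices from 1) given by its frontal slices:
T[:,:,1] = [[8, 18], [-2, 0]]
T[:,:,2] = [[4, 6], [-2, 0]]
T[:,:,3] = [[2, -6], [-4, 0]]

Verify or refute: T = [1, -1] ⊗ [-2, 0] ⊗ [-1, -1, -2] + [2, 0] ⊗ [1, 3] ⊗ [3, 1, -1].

Yes

Reconstruct entrywise from the claimed factors. For example, T[1,1,2] = 4 and Σₗ aₗ[1]bₗ[1]cₗ[2] = (1)·(-2)·(-1) + (2)·(1)·(1) = 4; checking all 12 entries, every one matches. The claim holds.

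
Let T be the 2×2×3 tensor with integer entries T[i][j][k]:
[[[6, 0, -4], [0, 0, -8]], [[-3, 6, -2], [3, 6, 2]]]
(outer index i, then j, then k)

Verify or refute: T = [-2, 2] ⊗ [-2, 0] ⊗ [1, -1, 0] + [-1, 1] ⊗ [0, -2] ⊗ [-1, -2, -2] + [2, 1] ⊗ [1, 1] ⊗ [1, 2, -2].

Yes

Reconstruct entrywise from the claimed factors. For example, T[0,0,2] = -4 and Σₗ aₗ[0]bₗ[0]cₗ[2] = (-2)·(-2)·(0) + (-1)·(0)·(-2) + (2)·(1)·(-2) = -4; checking all 12 entries, every one matches. The claim holds.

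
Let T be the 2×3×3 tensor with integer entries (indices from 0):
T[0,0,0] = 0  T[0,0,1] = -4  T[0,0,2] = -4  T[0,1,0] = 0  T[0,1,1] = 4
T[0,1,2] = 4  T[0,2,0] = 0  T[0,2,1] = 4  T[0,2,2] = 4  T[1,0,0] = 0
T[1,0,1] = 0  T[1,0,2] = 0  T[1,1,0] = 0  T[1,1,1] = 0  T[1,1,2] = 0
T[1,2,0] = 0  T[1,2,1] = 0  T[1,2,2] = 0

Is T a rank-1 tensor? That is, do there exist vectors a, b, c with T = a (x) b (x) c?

Yes

If T = a (x) b (x) c then every fibre of T is a multiple of the corresponding factor, so read the factors off the fibres through the nonzero entry T[0,0,1] = -4.
The mode-1 fibre T[:,0,1] = [-4, 0] gives a = [1, 0] (primitive direction); the mode-2 fibre T[0,:,1] = [-4, 4, 4] gives b = [1, -1, -1]; then c[k] = T[0,0,k] / (a[0]·b[0]) = [0, -4, -4] / 1 = [0, -4, -4].
Expanding [1, 0] (x) [1, -1, -1] (x) [0, -4, -4] reproduces all 18 entries of T, so T = [1, 0] (x) [1, -1, -1] (x) [0, -4, -4] and rank(T) ≤ 1.
Equivalently every frontal slice T[:,:,k] is c[k] times the rank-1 matrix [1, 0] (x) [1, -1, -1]. So T has rank 1 (it is nonzero).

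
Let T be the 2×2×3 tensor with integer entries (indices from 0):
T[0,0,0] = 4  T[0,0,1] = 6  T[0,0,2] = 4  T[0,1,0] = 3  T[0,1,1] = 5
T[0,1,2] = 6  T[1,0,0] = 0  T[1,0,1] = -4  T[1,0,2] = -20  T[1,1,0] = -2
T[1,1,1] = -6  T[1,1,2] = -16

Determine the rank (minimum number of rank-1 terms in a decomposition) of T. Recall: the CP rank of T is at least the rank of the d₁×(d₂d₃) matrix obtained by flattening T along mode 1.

Lower bound: the mode-3 unfolding of T (rows indexed by k, columns by (i,j) = (0,0), (0,1), (1,0), (1,1)) is [[4, 3, 0, -2], [6, 5, -4, -6], [4, 6, -20, -16]].
There the 3×3 minor on rows k ∈ {0, 1, 2}, columns (i,j) ∈ {(0,0), (0,1), (1,0)} is det [[4, 3, 0], [6, 5, -4], [4, 6, -20]] = 8 ≠ 0, so this unfolding has rank ≥ 3; CP rank is at least every unfolding rank, so rank(T) ≥ 3. (Flattening ranks never certify an upper bound on CP rank; for that we must actually write T with 3 rank-1 terms.)
Upper bound: T is a sum of 3 rank-1 terms, T = [1, -2] ⊗ [1, 1] ⊗ [2, 4, 4] + [1, -1] ⊗ [1, 1] ⊗ [0, 0, 4] + [1, 2] ⊗ [2, 1] ⊗ [1, 1, -2] (written with every a and b primitive with positive leading entry and the scale carried by c; CP decompositions are not unique, and this one is verified by expanding entrywise), so rank(T) ≤ 3.
These bounds meet, so rank(T) = 3.
Check entry T[1,0,0] = 0: (-2)·(1)·(2) + (-1)·(1)·(0) + (2)·(2)·(1) = 0.

3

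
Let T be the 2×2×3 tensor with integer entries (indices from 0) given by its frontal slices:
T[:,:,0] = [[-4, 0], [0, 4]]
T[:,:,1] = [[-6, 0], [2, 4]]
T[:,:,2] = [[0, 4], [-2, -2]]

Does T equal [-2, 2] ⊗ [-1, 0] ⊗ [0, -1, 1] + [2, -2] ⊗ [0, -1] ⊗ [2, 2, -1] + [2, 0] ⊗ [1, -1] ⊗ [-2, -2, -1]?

Reconstruct entrywise from the claimed factors. For example, T[1,0,1] = 2 and Σₗ aₗ[1]bₗ[0]cₗ[1] = (2)·(-1)·(-1) + (-2)·(0)·(2) + (0)·(1)·(-2) = 2; checking all 12 entries, every one matches. The claim holds.

Yes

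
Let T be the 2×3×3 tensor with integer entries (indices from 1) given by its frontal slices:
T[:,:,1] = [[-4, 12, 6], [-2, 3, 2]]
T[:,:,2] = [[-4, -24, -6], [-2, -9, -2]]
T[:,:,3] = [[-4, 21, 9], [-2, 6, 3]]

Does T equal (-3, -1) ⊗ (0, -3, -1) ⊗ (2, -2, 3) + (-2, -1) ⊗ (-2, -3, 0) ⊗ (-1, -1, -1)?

Reconstruct entrywise from the claimed factors. For example, T[2,3,1] = 2 and Σₗ aₗ[2]bₗ[3]cₗ[1] = (-1)·(-1)·(2) + (-1)·(0)·(-1) = 2; checking all 18 entries, every one matches. The claim holds.

Yes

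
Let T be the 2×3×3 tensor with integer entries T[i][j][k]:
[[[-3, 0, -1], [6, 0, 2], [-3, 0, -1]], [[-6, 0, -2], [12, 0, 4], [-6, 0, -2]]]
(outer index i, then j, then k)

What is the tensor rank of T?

1

Lower bound: T ≠ 0 (e.g. T[0,0,0] = -3), so rank(T) ≥ 1.
Upper bound: if T = a ⊗ b ⊗ c then every fibre of T is a multiple of the corresponding factor, so read the factors off the fibres through the nonzero entry T[0,0,0] = -3.
The mode-1 fibre T[:,0,0] = [-3, -6] gives a = [1, 2] (primitive direction); the mode-2 fibre T[0,:,0] = [-3, 6, -3] gives b = [1, -2, 1]; then c[k] = T[0,0,k] / (a[0]·b[0]) = [-3, 0, -1] / 1 = [-3, 0, -1].
Expanding [1, 2] ⊗ [1, -2, 1] ⊗ [-3, 0, -1] reproduces all 18 entries of T, so T = [1, 2] ⊗ [1, -2, 1] ⊗ [-3, 0, -1] and rank(T) ≤ 1.
These bounds meet, so rank(T) = 1.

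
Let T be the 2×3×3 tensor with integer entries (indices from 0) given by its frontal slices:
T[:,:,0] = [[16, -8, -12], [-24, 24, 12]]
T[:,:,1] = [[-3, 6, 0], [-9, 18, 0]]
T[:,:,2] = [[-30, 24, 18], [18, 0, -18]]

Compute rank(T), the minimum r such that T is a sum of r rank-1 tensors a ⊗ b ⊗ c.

2

Lower bound: the mode-2 unfolding of T (rows indexed by j, columns by (i,k) = (0,0), (0,1), (0,2), (1,0), (1,1), (1,2)) is [[16, -3, -30, -24, -9, 18], [-8, 6, 24, 24, 18, 0], [-12, 0, 18, 12, 0, -18]].
There the 2×2 minor on rows j ∈ {0, 1}, columns (i,k) ∈ {(0,0), (0,1)} is det [[16, -3], [-8, 6]] = 72 ≠ 0, so this unfolding has rank ≥ 2; CP rank is at least every unfolding rank, so rank(T) ≥ 2. (This is only a lower bound: in general the CP rank may exceed every unfolding rank, so we still need to exhibit 2 rank-1 terms summing to T.)
Upper bound — finding two terms. Write S_k = T[:,:,k] for the frontal slices: S₀ = [[16, -8, -12], [-24, 24, 12]], S₁ = [[-3, 6, 0], [-9, 18, 0]], S₂ = [[-30, 24, 18], [18, 0, -18]].
If T = a₁ ⊗ b₁ ⊗ c₁ + a₂ ⊗ b₂ ⊗ c₂ then each S_k = c₁[k]·a₁b₁ᵀ + c₂[k]·a₂b₂ᵀ. S₀ and S₁ are linearly independent, so a₁b₁ᵀ and a₂b₂ᵀ must span the same plane of matrices: they are the rank-1 matrices of the form x·S₀ + y·S₁.
The 2×2 minor of x·S₀ + y·S₁ on rows {0,1}, columns {0,1} is 192·x² + 288·xy = 96·(2·x + 3·y)(x), vanishing at (x:y) = (3:-2) and (0:1).
M₁ = 3·S₀ − 2·S₁ = [[54, -36, -36], [-54, 36, 36]] = 18·[1, -1][3, -2, -2]ᵀ and M₂ = S₁ = [[-3, 6, 0], [-9, 18, 0]] = (-3)·[1, 3][1, -2, 0]ᵀ, so take a₁ = [1, -1], b₁ = [3, -2, -2], a₂ = [1, 3], b₂ = [1, -2, 0].
Each slice is an integer combination of E₁ = a₁b₁ᵀ and E₂ = a₂b₂ᵀ: S₀ = 6·E₁ − 2·E₂, S₁ = −3·E₂, S₂ = −9·E₁ − 3·E₂; reading off coefficients, c₁ = [6, 0, -9] and c₂ = [-2, -3, -3].
Hence T = [1, -1] ⊗ [3, -2, -2] ⊗ [6, 0, -9] + [1, 3] ⊗ [1, -2, 0] ⊗ [-2, -3, -3], so rank(T) ≤ 2.
These bounds meet, so rank(T) = 2.
Check entry T[1,1,0] = 24: (-1)·(-2)·(6) + (3)·(-2)·(-2) = 24.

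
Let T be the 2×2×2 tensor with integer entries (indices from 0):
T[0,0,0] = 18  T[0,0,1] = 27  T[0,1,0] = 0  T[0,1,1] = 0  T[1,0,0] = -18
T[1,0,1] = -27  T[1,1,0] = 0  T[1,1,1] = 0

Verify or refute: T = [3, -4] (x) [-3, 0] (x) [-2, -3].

Reconstruct entry (1,0,0) from the claimed factors: Σₗ aₗ[1]bₗ[0]cₗ[0] = (-4)·(-3)·(-2) = -24, but T[1,0,0] = -18. The claim is false.

No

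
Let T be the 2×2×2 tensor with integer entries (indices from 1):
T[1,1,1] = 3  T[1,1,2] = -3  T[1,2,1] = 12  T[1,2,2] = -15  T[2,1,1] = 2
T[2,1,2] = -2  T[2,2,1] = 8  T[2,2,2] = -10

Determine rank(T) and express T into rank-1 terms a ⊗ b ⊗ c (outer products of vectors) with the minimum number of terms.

Lower bound: in the mode-2 unfolding of T (rows indexed by j, columns by (i,k)) the 2×2 minor on rows j ∈ {1, 2}, columns (i,k) ∈ {(1,1), (1,2)} is det [[3, -3], [12, -15]] = -9 ≠ 0, so that unfolding has rank ≥ 2 and hence rank(T) ≥ 2 (CP rank is at least every unfolding rank, though it can be larger).
Upper bound: T[i,:,:] = a[i]·M for every slice, with a = (3, 2) and M = [[1, -1], [4, -5]] (rows j, columns k).
Splitting M by its rows (j = 1, 2), M = (1, 0)(1, -1)ᵀ + (0, 1)(4, -5)ᵀ.
Hence T = (3, 2) ⊗ (1, 0) ⊗ (1, -1) + (3, 2) ⊗ (0, 1) ⊗ (4, -5), so rank(T) ≤ 2.
These bounds meet, so rank(T) = 2.

rank(T) = 2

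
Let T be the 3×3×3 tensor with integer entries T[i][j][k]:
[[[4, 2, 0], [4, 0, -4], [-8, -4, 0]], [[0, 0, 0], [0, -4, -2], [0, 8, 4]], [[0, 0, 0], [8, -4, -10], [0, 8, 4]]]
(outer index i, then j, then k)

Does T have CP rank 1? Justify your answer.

The mode-1 unfolding of T (rows indexed by i, columns by (j,k) = (0,0), (0,1), (0,2), (1,0), (1,1), (1,2), (2,0), (2,1), (2,2)) is [[4, 2, 0, 4, 0, -4, -8, -4, 0], [0, 0, 0, 0, -4, -2, 0, 8, 4], [0, 0, 0, 8, -4, -10, 0, 8, 4]].
There the 3×3 minor on rows i ∈ {0, 1, 2}, columns (j,k) ∈ {(0,0), (1,0), (1,1)} is det [[4, 4, 0], [0, 0, -4], [0, 8, -4]] = 128 ≠ 0, so this unfolding has rank ≥ 3; CP rank is at least every unfolding rank, so rank(T) ≥ 3.
In particular rank(T) ≥ 3 > 1, so T is not rank-1.

No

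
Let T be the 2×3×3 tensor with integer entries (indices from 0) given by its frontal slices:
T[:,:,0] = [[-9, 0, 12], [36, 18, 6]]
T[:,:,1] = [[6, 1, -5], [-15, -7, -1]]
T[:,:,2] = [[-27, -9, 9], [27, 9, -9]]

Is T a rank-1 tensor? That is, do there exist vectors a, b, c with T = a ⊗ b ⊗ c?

The mode-3 unfolding of T (rows indexed by k, columns by (i,j) = (0,0), (0,1), (0,2), (1,0), (1,1), (1,2)) is [[-9, 0, 12, 36, 18, 6], [6, 1, -5, -15, -7, -1], [-27, -9, 9, 27, 9, -9]].
There the 2×2 minor on rows k ∈ {0, 1}, columns (i,j) ∈ {(0,0), (0,1)} is det [[-9, 0], [6, 1]] = -9 ≠ 0, so this unfolding has rank ≥ 2; CP rank is at least every unfolding rank, so rank(T) ≥ 2.
In particular rank(T) ≥ 2 > 1, so T is not rank-1.

No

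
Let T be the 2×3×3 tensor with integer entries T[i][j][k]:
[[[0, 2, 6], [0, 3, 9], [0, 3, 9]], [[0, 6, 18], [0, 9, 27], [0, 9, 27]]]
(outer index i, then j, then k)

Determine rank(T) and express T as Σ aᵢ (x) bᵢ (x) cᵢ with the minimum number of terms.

rank(T) = 1

Lower bound: T ≠ 0 (e.g. T[0,0,1] = 2), so rank(T) ≥ 1.
Upper bound: if T = a (x) b (x) c then every fibre of T is a multiple of the corresponding factor, so read the factors off the fibres through the nonzero entry T[0,0,1] = 2.
The mode-1 fibre T[:,0,1] = [2, 6] gives a = [1, 3] (primitive direction); the mode-2 fibre T[0,:,1] = [2, 3, 3] gives b = [2, 3, 3]; then c[k] = T[0,0,k] / (a[0]·b[0]) = [0, 2, 6] / 2 = [0, 1, 3].
Expanding [1, 3] (x) [2, 3, 3] (x) [0, 1, 3] reproduces all 18 entries of T, so T = [1, 3] (x) [2, 3, 3] (x) [0, 1, 3] and rank(T) ≤ 1.
These bounds meet, so rank(T) = 1.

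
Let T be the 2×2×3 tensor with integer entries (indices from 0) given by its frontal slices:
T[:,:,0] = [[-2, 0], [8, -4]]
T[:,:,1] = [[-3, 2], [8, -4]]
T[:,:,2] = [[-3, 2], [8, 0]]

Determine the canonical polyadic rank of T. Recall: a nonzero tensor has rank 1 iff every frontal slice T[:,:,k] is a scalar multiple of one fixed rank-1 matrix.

Lower bound: the mode-3 unfolding of T (rows indexed by k, columns by (i,j) = (0,0), (0,1), (1,0), (1,1)) is [[-2, 0, 8, -4], [-3, 2, 8, -4], [-3, 2, 8, 0]].
There the 3×3 minor on rows k ∈ {0, 1, 2}, columns (i,j) ∈ {(0,0), (0,1), (1,1)} is det [[-2, 0, -4], [-3, 2, -4], [-3, 2, 0]] = -16 ≠ 0, so this unfolding has rank ≥ 3; CP rank is at least every unfolding rank, so rank(T) ≥ 3. (Unfolding ranks only ever bound the CP rank from below — rank(T) can be strictly larger than all of them — so the matching upper bound has to come from an explicit 3-term decomposition.)
Upper bound: T is a sum of 3 rank-1 terms, T = [0, 1] ∘ [0, 1] ∘ [4, 4, 8] + [1, -2] ∘ [1, -1] ∘ [-4, -4, -4] + [1, 0] ∘ [1, -2] ∘ [2, 1, 1] (written with every a and b primitive with positive leading entry and the scale carried by c; CP decompositions are not unique, and this one is verified by expanding entrywise), so rank(T) ≤ 3.
These bounds meet, so rank(T) = 3.
Check entry T[1,1,2] = 0: (1)·(1)·(8) + (-2)·(-1)·(-4) + (0)·(-2)·(1) = 0.

3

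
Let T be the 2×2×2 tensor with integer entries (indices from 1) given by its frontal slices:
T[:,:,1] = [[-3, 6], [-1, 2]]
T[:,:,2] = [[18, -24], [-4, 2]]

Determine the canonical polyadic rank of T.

2

Lower bound: in the mode-2 unfolding of T (rows indexed by j, columns by (i,k)) the 2×2 minor on rows j ∈ {1, 2}, columns (i,k) ∈ {(1,1), (1,2)} is det [[-3, 18], [6, -24]] = -36 ≠ 0, so that unfolding has rank ≥ 2 and hence rank(T) ≥ 2 (CP rank is at least every unfolding rank, though it can be larger).
Upper bound: with S_k = T[:,:,k], the two rank-1 terms a₁b₁ᵀ, a₂b₂ᵀ are the rank-1 members of the pencil x·S₁ + y·S₂.
det(x·S₁ + y·S₂) is 30·xy − 60·y² = 30·(x − 2·y)(y), vanishing at (x:y) = (2:1) and (1:0).
M₁ = 2·S₁ + S₂ = [[12, -12], [-6, 6]] = 6·[2, -1][1, -1]ᵀ and M₂ = S₁ = [[-3, 6], [-1, 2]] = −[3, 1][1, -2]ᵀ, so take a₁ = [2, -1], b₁ = [1, -1], a₂ = [3, 1], b₂ = [1, -2].
Each slice is an integer combination of E₁ = a₁b₁ᵀ and E₂ = a₂b₂ᵀ: S₁ = −E₂, S₂ = 6·E₁ + 2·E₂; reading off coefficients, c₁ = [0, 6] and c₂ = [-1, 2].
Hence T = [2, -1] (x) [1, -1] (x) [0, 6] + [3, 1] (x) [1, -2] (x) [-1, 2], so rank(T) ≤ 2.
These bounds meet, so rank(T) = 2.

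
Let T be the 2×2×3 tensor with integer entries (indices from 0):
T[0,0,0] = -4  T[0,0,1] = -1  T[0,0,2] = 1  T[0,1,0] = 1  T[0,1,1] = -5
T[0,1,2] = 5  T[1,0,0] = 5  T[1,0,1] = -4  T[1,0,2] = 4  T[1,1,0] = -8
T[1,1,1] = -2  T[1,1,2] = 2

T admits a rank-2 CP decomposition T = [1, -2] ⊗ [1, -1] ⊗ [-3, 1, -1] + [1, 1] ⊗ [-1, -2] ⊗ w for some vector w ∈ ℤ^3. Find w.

Subtract the known terms from T to get the rank-1 residual R = [1, 1] ⊗ [-1, -2] ⊗ w, so R[i,j,k] = a[i]·b[j]·w[k]. Pick indices with nonzero a[0]·b[0] = (1)·(-1) = -1. Only the fibre through (0,0,·) is needed: R[0,0,:] = T[0,0,:] − Σₗ aₗ[0]bₗ[0]cₗ = [-4, -1, 1] − (1)·(1)·[-3, 1, -1] = [-1, -2, 2]. Then w[k] = R[0,0,k] / -1 for each k, giving w = [-1, -2, 2] / -1 = [1, 2, -2].

w = [1, 2, -2]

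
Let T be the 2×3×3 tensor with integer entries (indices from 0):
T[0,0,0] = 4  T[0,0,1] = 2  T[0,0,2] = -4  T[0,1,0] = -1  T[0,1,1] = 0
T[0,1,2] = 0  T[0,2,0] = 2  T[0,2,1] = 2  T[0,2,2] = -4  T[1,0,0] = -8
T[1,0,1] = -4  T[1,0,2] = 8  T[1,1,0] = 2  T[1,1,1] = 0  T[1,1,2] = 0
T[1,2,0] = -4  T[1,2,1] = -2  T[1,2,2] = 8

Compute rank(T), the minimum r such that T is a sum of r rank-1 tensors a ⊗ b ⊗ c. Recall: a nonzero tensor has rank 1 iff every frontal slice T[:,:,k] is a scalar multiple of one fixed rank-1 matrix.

Lower bound: the mode-2 unfolding of T (rows indexed by j, columns by (i,k) = (0,0), (0,1), (0,2), (1,0), (1,1), (1,2)) is [[4, 2, -4, -8, -4, 8], [-1, 0, 0, 2, 0, 0], [2, 2, -4, -4, -2, 8]].
There the 3×3 minor on rows j ∈ {0, 1, 2}, columns (i,k) ∈ {(0,0), (0,1), (1,1)} is det [[4, 2, -4], [-1, 0, 0], [2, 2, -2]] = 4 ≠ 0, so this unfolding has rank ≥ 3; CP rank is at least every unfolding rank, so rank(T) ≥ 3. (Flattening ranks never certify an upper bound on CP rank; for that we must actually write T with 3 rank-1 terms.)
Upper bound: T is a sum of 3 rank-1 terms, T = [0, 1] ⊗ [0, 0, 1] ⊗ [0, 2, 0] + [1, -2] ⊗ [0, 1, 2] ⊗ [-1, 0, 0] + [1, -2] ⊗ [1, 0, 1] ⊗ [4, 2, -4] (one valid choice — decompositions are not unique — normalised so each a, b is primitive with positive first nonzero entry; check it by expanding all entries), so rank(T) ≤ 3.
These bounds meet, so rank(T) = 3.

3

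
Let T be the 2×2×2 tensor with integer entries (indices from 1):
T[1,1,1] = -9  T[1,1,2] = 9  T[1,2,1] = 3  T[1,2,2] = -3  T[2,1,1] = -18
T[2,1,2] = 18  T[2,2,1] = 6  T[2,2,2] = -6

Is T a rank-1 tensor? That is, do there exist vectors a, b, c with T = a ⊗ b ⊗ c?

If T = a ⊗ b ⊗ c then every fibre of T is a multiple of the corresponding factor, so read the factors off the fibres through the nonzero entry T[1,1,1] = -9.
The mode-1 fibre T[:,1,1] = [-9, -18] gives a = [1, 2] (primitive direction); the mode-2 fibre T[1,:,1] = [-9, 3] gives b = [3, -1]; then c[k] = T[1,1,k] / (a[1]·b[1]) = [-9, 9] / 3 = [-3, 3].
Expanding [1, 2] ⊗ [3, -1] ⊗ [-3, 3] reproduces all 8 entries of T, so T = [1, 2] ⊗ [3, -1] ⊗ [-3, 3] and rank(T) ≤ 1.
Equivalently every frontal slice T[:,:,k] is c[k] times the rank-1 matrix [1, 2] ⊗ [3, -1]. So T has rank 1 (it is nonzero).

Yes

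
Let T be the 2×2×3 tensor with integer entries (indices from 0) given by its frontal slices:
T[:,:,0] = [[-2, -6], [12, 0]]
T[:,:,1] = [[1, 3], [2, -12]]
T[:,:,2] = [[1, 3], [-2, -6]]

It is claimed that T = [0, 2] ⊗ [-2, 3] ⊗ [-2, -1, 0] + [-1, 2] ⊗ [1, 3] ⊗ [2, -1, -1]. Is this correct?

Yes

Reconstruct entrywise from the claimed factors. For example, T[0,1,2] = 3 and Σₗ aₗ[0]bₗ[1]cₗ[2] = (0)·(3)·(0) + (-1)·(3)·(-1) = 3; checking all 12 entries, every one matches. The claim holds.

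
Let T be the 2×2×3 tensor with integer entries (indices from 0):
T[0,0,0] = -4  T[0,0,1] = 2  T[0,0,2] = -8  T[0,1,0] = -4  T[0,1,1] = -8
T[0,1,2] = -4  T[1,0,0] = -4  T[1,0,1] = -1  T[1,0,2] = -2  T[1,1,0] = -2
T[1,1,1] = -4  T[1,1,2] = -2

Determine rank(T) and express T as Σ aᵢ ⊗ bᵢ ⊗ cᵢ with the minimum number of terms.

rank(T) = 3

Lower bound: the mode-3 unfolding of T (rows indexed by k, columns by (i,j) = (0,0), (0,1), (1,0), (1,1)) is [[-4, -4, -4, -2], [2, -8, -1, -4], [-8, -4, -2, -2]].
There the 3×3 minor on rows k ∈ {0, 1, 2}, columns (i,j) ∈ {(0,0), (0,1), (1,0)} is det [[-4, -4, -4], [2, -8, -1], [-8, -4, -2]] = 192 ≠ 0, so this unfolding has rank ≥ 3; CP rank is at least every unfolding rank, so rank(T) ≥ 3. (This is only a lower bound: in general the CP rank may exceed every unfolding rank, so we still need to exhibit 3 rank-1 terms summing to T.)
Upper bound: T is a sum of 3 rank-1 terms, T = [1, 1] ⊗ [1, 0] ⊗ [-4, 0, -4] + [2, -1] ⊗ [1, 0] ⊗ [0, 1, -2] + [2, 1] ⊗ [0, 1] ⊗ [-2, -4, -2] (written with every a and b primitive with positive leading entry and the scale carried by c; CP decompositions are not unique, and this one is verified by expanding entrywise), so rank(T) ≤ 3.
These bounds meet, so rank(T) = 3.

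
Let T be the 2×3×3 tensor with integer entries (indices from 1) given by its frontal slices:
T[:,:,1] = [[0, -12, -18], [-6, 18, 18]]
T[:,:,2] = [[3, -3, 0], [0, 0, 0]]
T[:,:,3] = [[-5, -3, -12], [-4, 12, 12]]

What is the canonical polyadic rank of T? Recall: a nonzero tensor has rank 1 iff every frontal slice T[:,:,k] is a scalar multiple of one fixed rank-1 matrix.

2

Lower bound: in the mode-1 unfolding of T (rows indexed by i, columns by (j,k)) the 2×2 minor on rows i ∈ {1, 2}, columns (j,k) ∈ {(1,1), (1,2)} is det [[0, 3], [-6, 0]] = 18 ≠ 0, so that unfolding has rank ≥ 2 and hence rank(T) ≥ 2 (CP rank is at least every unfolding rank, though it can be larger).
Upper bound: with S_k = T[:,:,k], the two rank-1 terms a₁b₁ᵀ, a₂b₂ᵀ are the rank-1 members of the pencil x·S₁ + y·S₂.
The 2×2 minor of x·S₁ + y·S₂ on rows {1,2}, columns {1,2} is −72·x² + 36·xy = (-36)·(2·x − y)(x), vanishing at (x:y) = (1:2) and (0:1).
M₁ = S₁ + 2·S₂ = [[6, -18, -18], [-6, 18, 18]] = 6·[1, -1][1, -3, -3]ᵀ and M₂ = S₂ = [[3, -3, 0], [0, 0, 0]] = 3·[1, 0][1, -1, 0]ᵀ, so take a₁ = [1, -1], b₁ = [1, -3, -3], a₂ = [1, 0], b₂ = [1, -1, 0].
Each slice is an integer combination of E₁ = a₁b₁ᵀ and E₂ = a₂b₂ᵀ: S₁ = 6·E₁ − 6·E₂, S₂ = 3·E₂, S₃ = 4·E₁ − 9·E₂; reading off coefficients, c₁ = [6, 0, 4] and c₂ = [-6, 3, -9].
Hence T = [1, -1] ⊗ [1, -3, -3] ⊗ [6, 0, 4] + [1, 0] ⊗ [1, -1, 0] ⊗ [-6, 3, -9], so rank(T) ≤ 2.
These bounds meet, so rank(T) = 2.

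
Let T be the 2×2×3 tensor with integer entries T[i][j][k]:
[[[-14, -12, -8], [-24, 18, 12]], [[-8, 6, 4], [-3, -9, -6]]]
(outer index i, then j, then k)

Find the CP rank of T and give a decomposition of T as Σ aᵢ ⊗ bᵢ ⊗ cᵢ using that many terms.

rank(T) = 2

Lower bound: the mode-3 unfolding of T (rows indexed by k, columns by (i,j) = (0,0), (0,1), (1,0), (1,1)) is [[-14, -24, -8, -3], [-12, 18, 6, -9], [-8, 12, 4, -6]].
There the 2×2 minor on rows k ∈ {0, 1}, columns (i,j) ∈ {(0,0), (0,1)} is det [[-14, -24], [-12, 18]] = -540 ≠ 0, so this unfolding has rank ≥ 2; CP rank is at least every unfolding rank, so rank(T) ≥ 2. (Flattening ranks never certify an upper bound on CP rank; for that we must actually write T with 2 rank-1 terms.)
Upper bound — finding two terms. Write S_k = T[:,:,k] for the frontal slices: S₀ = [[-14, -24], [-8, -3]], S₁ = [[-12, 18], [6, -9]], S₂ = [[-8, 12], [4, -6]].
If T = a₁ ⊗ b₁ ⊗ c₁ + a₂ ⊗ b₂ ⊗ c₂ then each S_k = c₁[k]·a₁b₁ᵀ + c₂[k]·a₂b₂ᵀ. S₀ and S₁ are linearly independent, so a₁b₁ᵀ and a₂b₂ᵀ must span the same plane of matrices: they are the rank-1 matrices of the form x·S₀ + y·S₁.
det(x·S₀ + y·S₁) is −150·x² + 450·xy = (-150)·(x − 3·y)(x), vanishing at (x:y) = (3:1) and (0:1).
M₁ = 3·S₀ + S₁ = [[-54, -54], [-18, -18]] = (-18)·[3, 1][1, 1]ᵀ and M₂ = S₁ = [[-12, 18], [6, -9]] = (-3)·[2, -1][2, -3]ᵀ, so take a₁ = [3, 1], b₁ = [1, 1], a₂ = [2, -1], b₂ = [2, -3].
Each slice is an integer combination of E₁ = a₁b₁ᵀ and E₂ = a₂b₂ᵀ: S₀ = −6·E₁ + E₂, S₁ = −3·E₂, S₂ = −2·E₂; reading off coefficients, c₁ = [-6, 0, 0] and c₂ = [1, -3, -2].
Hence T = [3, 1] ⊗ [1, 1] ⊗ [-6, 0, 0] + [2, -1] ⊗ [2, -3] ⊗ [1, -3, -2], so rank(T) ≤ 2.
These bounds meet, so rank(T) = 2.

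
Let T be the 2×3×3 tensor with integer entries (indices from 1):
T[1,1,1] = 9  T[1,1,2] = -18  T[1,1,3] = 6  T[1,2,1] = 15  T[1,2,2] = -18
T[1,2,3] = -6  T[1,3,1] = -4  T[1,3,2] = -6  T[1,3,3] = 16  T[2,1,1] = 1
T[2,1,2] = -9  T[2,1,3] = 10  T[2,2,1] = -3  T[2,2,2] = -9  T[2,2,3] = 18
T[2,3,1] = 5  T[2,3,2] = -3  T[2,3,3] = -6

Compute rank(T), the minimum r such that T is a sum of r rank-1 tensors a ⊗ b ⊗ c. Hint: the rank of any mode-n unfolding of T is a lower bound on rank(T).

Lower bound: the mode-1 unfolding of T (rows indexed by i, columns by (j,k) = (1,1), (1,2), (1,3), (2,1), (2,2), (2,3), (3,1), (3,2), (3,3)) is [[9, -18, 6, 15, -18, -6, -4, -6, 16], [1, -9, 10, -3, -9, 18, 5, -3, -6]].
There the 2×2 minor on rows i ∈ {1, 2}, columns (j,k) ∈ {(1,1), (1,2)} is det [[9, -18], [1, -9]] = -63 ≠ 0, so this unfolding has rank ≥ 2; CP rank is at least every unfolding rank, so rank(T) ≥ 2. (Unfolding ranks only ever bound the CP rank from below — rank(T) can be strictly larger than all of them — so the matching upper bound has to come from an explicit 2-term decomposition.)
Upper bound — finding two terms. Write S_k = T[:,:,k] for the frontal slices: S₁ = [[9, 15, -4], [1, -3, 5]], S₂ = [[-18, -18, -6], [-9, -9, -3]], S₃ = [[6, -6, 16], [10, 18, -6]].
If T = a₁ ⊗ b₁ ⊗ c₁ + a₂ ⊗ b₂ ⊗ c₂ then each S_k = c₁[k]·a₁b₁ᵀ + c₂[k]·a₂b₂ᵀ. S₁ and S₂ are linearly independent, so a₁b₁ᵀ and a₂b₂ᵀ must span the same plane of matrices: they are the rank-1 matrices of the form x·S₁ + y·S₂.
The 2×2 minor of x·S₁ + y·S₂ on rows {1,2}, columns {1,2} is −42·x² + 126·xy = (-42)·(x − 3·y)(x), vanishing at (x:y) = (3:1) and (0:1).
M₁ = 3·S₁ + S₂ = [[9, 27, -18], [-6, -18, 12]] = 3·[3, -2][1, 3, -2]ᵀ and M₂ = S₂ = [[-18, -18, -6], [-9, -9, -3]] = (-3)·[2, 1][3, 3, 1]ᵀ, so take a₁ = [3, -2], b₁ = [1, 3, -2], a₂ = [2, 1], b₂ = [3, 3, 1].
Each slice is an integer combination of E₁ = a₁b₁ᵀ and E₂ = a₂b₂ᵀ: S₁ = E₁ + E₂, S₂ = −3·E₂, S₃ = −2·E₁ + 2·E₂; reading off coefficients, c₁ = [1, 0, -2] and c₂ = [1, -3, 2].
Hence T = [3, -2] ⊗ [1, 3, -2] ⊗ [1, 0, -2] + [2, 1] ⊗ [3, 3, 1] ⊗ [1, -3, 2], so rank(T) ≤ 2.
These bounds meet, so rank(T) = 2.
Check entry T[2,3,3] = -6: (-2)·(-2)·(-2) + (1)·(1)·(2) = -6.

2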